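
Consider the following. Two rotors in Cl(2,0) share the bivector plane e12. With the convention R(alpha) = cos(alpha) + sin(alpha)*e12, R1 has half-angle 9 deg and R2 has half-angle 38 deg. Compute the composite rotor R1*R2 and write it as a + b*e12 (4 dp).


Same-plane rotors commute and their half-angles add:
R1*R2 = cos(a1 + a2) + sin(a1 + a2)*e12.
a1 + a2 = 9 + 38 = 47 deg
cos(47 deg) = 0.6820
sin(47 deg) = 0.7314
R1*R2 = 0.6820 + 0.7314*e12


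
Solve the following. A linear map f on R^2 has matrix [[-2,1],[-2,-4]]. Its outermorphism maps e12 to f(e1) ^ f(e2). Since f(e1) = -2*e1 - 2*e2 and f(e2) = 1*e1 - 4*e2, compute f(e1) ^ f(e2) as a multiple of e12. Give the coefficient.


The outermorphism of a linear map f sends e1^e2 to f(e1)^f(e2).
f(e1) = -2*e1 - 2*e2
f(e2) = 1*e1 - 4*e2
f(e1) ^ f(e2) = (-2*e1 - 2*e2) ^ (1*e1 - 4*e2)
= (-2)*(-4)*e12 + (-2)*1*e21
= (8 - (-2))*e12
= 10*e12
Coefficient = 10


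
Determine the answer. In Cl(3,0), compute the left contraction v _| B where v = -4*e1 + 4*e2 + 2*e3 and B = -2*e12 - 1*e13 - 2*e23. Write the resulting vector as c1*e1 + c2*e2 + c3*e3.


Left contraction v _| B = <vB>_1 (grade-1 part of the geometric product vB).
Using e1_|e12 = e2, e2_|e12 = -e1, e1_|e13 = e3, e3_|e13 = -e1, e2_|e23 = e3, e3_|e23 = -e2:
e1 coeff: -v2*b12 - v3*b13 = -(4)*(-2) - (2)*(-1) = 10
e2 coeff: v1*b12 - v3*b23 = (-4)*(-2) - (2)*(-2) = 12
e3 coeff: v1*b13 + v2*b23 = (-4)*(-1) + (4)*(-2) = -4
v _| B = 10*e1 + 12*e2 - 4*e3


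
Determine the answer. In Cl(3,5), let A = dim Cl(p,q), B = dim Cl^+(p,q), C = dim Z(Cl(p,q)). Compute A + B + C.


n = 3 + 5 = 8
Total dim = 2^8 = 256
Even subalgebra dim = 2^7 = 128
n is even, so center dim = 1
Sum = 256 + 128 + 1 = 385


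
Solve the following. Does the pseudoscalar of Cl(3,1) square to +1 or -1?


The pseudoscalar I = e1...e_n (product of all n generators) of Cl(p,q) satisfies I^2 = (-1)^(q + n(n-1)/2).
p = 3, q = 1, n = p + q = 4
n(n-1)/2 = 4 * 3 / 2 = 6
Exponent = q + n(n-1)/2 = 1 + 6 = 7
I^2 = (-1)^7 = -1


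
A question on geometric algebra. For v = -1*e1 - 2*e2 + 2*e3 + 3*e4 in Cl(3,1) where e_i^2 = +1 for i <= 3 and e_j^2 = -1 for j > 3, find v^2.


v^2 = sum of c_i^2 * e_i^2
Positive signature terms (e_i^2 = +1): (-1)^2 + (-2)^2 + 2^2 = 9
Negative signature terms (e_j^2 = -1): 3^2 = 9
v^2 = 9 - 9 = 0


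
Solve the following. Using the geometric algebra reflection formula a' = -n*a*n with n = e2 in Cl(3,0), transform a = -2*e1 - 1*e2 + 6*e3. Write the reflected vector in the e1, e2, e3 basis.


Reflection formula: a' = -n*a*n, with n = e2 (unit vector, n^2 = 1).
For reflection through hyperplane perp to e2:
The component along e2 flips sign, others stay.
a = (-2, -1, 6)
a' = (-2, 1, 6)
a' = -2*e1 + 1*e2 + 6*e3


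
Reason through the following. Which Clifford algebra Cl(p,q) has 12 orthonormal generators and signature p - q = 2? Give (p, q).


We need p + q = 12 and p - q = 2.
Adding: 2p = 12 + 2 = 14, so p = 7.
Then q = 12 - 7 = 5.
(p, q) = (7, 5)


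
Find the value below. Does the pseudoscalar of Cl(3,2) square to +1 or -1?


The pseudoscalar I = e1...e_n (product of all n generators) of Cl(p,q) satisfies I^2 = (-1)^(q + n(n-1)/2).
p = 3, q = 2, n = p + q = 5
n(n-1)/2 = 5 * 4 / 2 = 10
Exponent = q + n(n-1)/2 = 2 + 10 = 12
I^2 = (-1)^12 = +1


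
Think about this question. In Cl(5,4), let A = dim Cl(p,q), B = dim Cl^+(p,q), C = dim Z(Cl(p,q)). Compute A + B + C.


n = 5 + 4 = 9
Total dim = 2^9 = 512
Even subalgebra dim = 2^8 = 256
n is odd, so center dim = 2
Sum = 512 + 256 + 2 = 770


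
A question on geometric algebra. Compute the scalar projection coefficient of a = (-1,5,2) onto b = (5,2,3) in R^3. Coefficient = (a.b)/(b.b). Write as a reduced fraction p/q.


Projection coefficient = (a . b) / (b . b)
a . b = (-1)*5 + 5*2 + 2*3
= -5 + 10 + 6 = 11
b . b = 5^2 + 2^2 + 3^2
= 25 + 4 + 9 = 38
Coefficient = 11/38
In lowest terms: 11/38


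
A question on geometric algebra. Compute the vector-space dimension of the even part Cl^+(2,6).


Even subalgebra dimension = 2^(n-1)
n = 2 + 6 = 8
2^(8 - 1) = 2^7 = 128
Verification: sum of C(8,k) for even k = 1 + 28 + 70 + 28 + 1 = 128
Result = 128


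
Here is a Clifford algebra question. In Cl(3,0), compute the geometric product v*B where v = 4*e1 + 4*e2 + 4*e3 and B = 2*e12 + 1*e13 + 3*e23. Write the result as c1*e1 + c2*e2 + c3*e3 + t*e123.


vB has grade-1 (vector) and grade-3 (trivector) parts: vB = (v _| B) + (v ^ B).
Vector part <vB>_1:
  e1: -v2*b12 - v3*b13 = -(4)*(2) - (4)*(1) = -12
  e2: v1*b12 - v3*b23 = (4)*(2) - (4)*(3) = -4
  e3: v1*b13 + v2*b23 = (4)*(1) + (4)*(3) = 16
Trivector part <vB>_3:
  e123: v1*b23 - v2*b13 + v3*b12 = (4)*(3) - (4)*(1) + (4)*(2) = 16
vB = -12*e1 - 4*e2 + 16*e3 + 16*e123


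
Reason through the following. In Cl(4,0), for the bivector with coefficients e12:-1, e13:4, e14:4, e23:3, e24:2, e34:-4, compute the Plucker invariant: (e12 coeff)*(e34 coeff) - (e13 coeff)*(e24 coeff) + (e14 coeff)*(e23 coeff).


Plucker relation: af - be + cd
a*f = (-1)*(-4) = 4
b*e = 4*2 = 8
c*d = 4*3 = 12
af - be + cd = 4 - 8 + 12
= 8


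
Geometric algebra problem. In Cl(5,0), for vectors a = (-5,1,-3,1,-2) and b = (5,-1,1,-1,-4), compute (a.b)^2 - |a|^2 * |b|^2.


a . b = (-5)*5 + 1*(-1) + (-3)*1 + 1*(-1) + (-2)*(-4)
= -25 + (-1) + (-3) + (-1) + 8 = -22
|a|^2 = (-5)^2 + 1^2 + (-3)^2 + 1^2 + (-2)^2 = 40
|b|^2 = 5^2 + (-1)^2 + 1^2 + (-1)^2 + (-4)^2 = 44
(a.b)^2 = (-22)^2 = 484
|a|^2 * |b|^2 = 40 * 44 = 1760
Result = 484 - 1760 = -1276


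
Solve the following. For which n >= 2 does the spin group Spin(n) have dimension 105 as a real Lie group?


dim Spin(n) = dim so(n) = n(n-1)/2.
Solve n(n-1)/2 = 105, i.e. n^2 - n - 210 = 0.
Discriminant = 1 + 8*105 = 841
n = (1 + sqrt(841))/2 = (1 + 29)/2 = 15


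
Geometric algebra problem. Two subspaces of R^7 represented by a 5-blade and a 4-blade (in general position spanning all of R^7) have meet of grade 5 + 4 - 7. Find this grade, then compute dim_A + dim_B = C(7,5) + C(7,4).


Meet grade = grade(A) + grade(B) - n
= 5 + 4 - 7 = 2
C(7,5) = 21
C(7,4) = 35
dim_A + dim_B = 21 + 35 = 56


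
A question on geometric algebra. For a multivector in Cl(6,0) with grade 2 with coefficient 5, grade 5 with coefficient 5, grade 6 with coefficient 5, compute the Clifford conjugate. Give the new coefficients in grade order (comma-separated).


Clifford conjugate sign for grade k: (-1)^(k(k+1)/2)
Grade 2: (-1)^(2*3/2) = (-1)^3 = -1, coeff 5 -> -5
Grade 5: (-1)^(5*6/2) = (-1)^15 = -1, coeff 5 -> -5
Grade 6: (-1)^(6*7/2) = (-1)^21 = -1, coeff 5 -> -5
Conjugated coefficients: -5, -5, -5


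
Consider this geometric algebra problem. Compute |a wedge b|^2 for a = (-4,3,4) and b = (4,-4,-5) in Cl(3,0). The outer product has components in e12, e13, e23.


a wedge b = (a1*b2 - a2*b1)*e12 + (a1*b3 - a3*b1)*e13 + (a2*b3 - a3*b2)*e23
e12 coeff: (-4)*(-4) - 3*4 = 16 - 12 = 4
e13 coeff: (-4)*(-5) - 4*4 = 20 - 16 = 4
e23 coeff: 3*(-5) - 4*(-4) = -15 - (-16) = 1
|a wedge b|^2 = 4^2 + 4^2 + 1^2
= 16 + 16 + 1
= 33


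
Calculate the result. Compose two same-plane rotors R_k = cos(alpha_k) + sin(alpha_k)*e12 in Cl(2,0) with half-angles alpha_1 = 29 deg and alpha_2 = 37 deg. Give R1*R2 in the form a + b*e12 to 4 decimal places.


Same-plane rotors commute and their half-angles add:
R1*R2 = cos(a1 + a2) + sin(a1 + a2)*e12.
a1 + a2 = 29 + 37 = 66 deg
cos(66 deg) = 0.4067
sin(66 deg) = 0.9135
R1*R2 = 0.4067 + 0.9135*e12


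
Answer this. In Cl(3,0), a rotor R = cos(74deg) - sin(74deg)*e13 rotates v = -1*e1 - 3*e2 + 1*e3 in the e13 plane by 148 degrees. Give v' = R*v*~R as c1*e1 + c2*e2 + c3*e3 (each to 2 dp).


Rotor R = cos(74deg) - sin(74deg)*e13
Rotation angle theta = 2 * 74 = 148 degrees in the e13 plane (e1 -> e3).
The component perpendicular to the plane (e2) is invariant: v'_2 = v2 = -3.00
cos(148deg) = -0.8480, sin(148deg) = 0.5299
v'_1 = v1*cos(theta) - v3*sin(theta) = -1*(-0.8480) - 1*0.5299 = 0.32
v'_3 = v1*sin(theta) + v3*cos(theta) = -1*0.5299 + 1*(-0.8480) = -1.38
v' = 0.32*e1 - 3.00*e2 - 1.38*e3


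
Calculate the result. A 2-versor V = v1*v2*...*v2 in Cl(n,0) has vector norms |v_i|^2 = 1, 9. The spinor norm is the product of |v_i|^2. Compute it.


Spinor norm N(V) = |v1|^2 * |v2|^2 * ... * |v2|^2
= 1 * 9
Running product: 1, 9
N(V) = 9


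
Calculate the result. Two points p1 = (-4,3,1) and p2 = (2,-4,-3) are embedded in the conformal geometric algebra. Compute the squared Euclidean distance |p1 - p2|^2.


p1 - p2 = (-6, 7, 4)
|p1 - p2|^2 = (-6)^2 + 7^2 + 4^2
= 36 + 49 + 16
= 101


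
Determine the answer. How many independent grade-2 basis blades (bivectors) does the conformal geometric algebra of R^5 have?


The conformal model of R^5 uses Cl(6,1) with m = 5 + 2 = 7 generators.
Number of grade-2 blades = C(m, 2) = C(7, 2)
= 7*6/2 = 21


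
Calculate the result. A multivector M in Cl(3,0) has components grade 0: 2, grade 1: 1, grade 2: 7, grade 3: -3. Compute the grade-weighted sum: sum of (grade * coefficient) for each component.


Grade-weighted sum = sum of grade_k * coefficient_k
0*2 = 0
1*1 = 1
2*7 = 14
3*(-3) = -9
Total = 0 + 1 + 14 + (-9) = 6


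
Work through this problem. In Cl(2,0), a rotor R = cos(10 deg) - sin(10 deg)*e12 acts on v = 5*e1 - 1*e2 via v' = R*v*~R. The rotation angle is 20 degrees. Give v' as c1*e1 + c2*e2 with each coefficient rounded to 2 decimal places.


Rotor R = cos(10deg) - sin(10deg)*e12
Rotation angle theta = 2 * 10 = 20 degrees
v' = R*v*~R rotates v by theta.
cos(20deg) = 0.9397, sin(20deg) = 0.3420
v'_1 = 5*cos(20deg) - (-1)*sin(20deg)
= 5*0.9397 - (-1)*0.3420
= 5.04
v'_2 = 5*sin(20deg) + (-1)*cos(20deg)
= 5*0.3420 + (-1)*0.9397
= 0.77
v' = 5.04*e1 + 0.77*e2


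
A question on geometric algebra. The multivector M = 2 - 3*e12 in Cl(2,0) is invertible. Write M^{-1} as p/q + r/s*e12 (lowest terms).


M = 2 - 3*e12, where e12^2 = -1.
Since M commutes with its reverse ~M = a - b*e12, M * ~M = a^2 - b^2*e12^2 = a^2 + b^2.
So M^{-1} = ~M / (a^2 + b^2) = (a - b*e12)/(a^2 + b^2).
a^2 + b^2 = 4 + 9 = 13
Scalar part = 2/13 = 2/13
Bivector coeff = 3/13 = 3/13
M^{-1} = 2/13 + 3/13*e12


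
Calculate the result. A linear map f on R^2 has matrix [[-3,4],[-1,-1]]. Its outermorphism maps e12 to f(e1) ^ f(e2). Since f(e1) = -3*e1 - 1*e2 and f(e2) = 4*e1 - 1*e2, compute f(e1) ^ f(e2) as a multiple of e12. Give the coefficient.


The outermorphism of a linear map f sends e1^e2 to f(e1)^f(e2).
f(e1) = -3*e1 - 1*e2
f(e2) = 4*e1 - 1*e2
f(e1) ^ f(e2) = (-3*e1 - 1*e2) ^ (4*e1 - 1*e2)
= (-3)*(-1)*e12 + (-1)*4*e21
= (3 - (-4))*e12
= 7*e12
Coefficient = 7


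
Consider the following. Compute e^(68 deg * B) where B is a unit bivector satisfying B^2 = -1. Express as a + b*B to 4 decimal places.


For a unit bivector B with B^2 = -1, the exponential series gives
e^(theta*B) = cos(theta) + sin(theta)*B (the GA analogue of Euler's formula).
theta = 68 degrees = 1.186824 rad
cos(68 deg) = 0.3746
sin(68 deg) = 0.9272
exp(theta*B) = 0.3746 + 0.9272*B


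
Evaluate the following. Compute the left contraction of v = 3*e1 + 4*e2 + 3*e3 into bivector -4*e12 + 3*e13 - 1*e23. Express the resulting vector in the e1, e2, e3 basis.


Left contraction v _| B = <vB>_1 (grade-1 part of the geometric product vB).
Using e1_|e12 = e2, e2_|e12 = -e1, e1_|e13 = e3, e3_|e13 = -e1, e2_|e23 = e3, e3_|e23 = -e2:
e1 coeff: -v2*b12 - v3*b13 = -(4)*(-4) - (3)*(3) = 7
e2 coeff: v1*b12 - v3*b23 = (3)*(-4) - (3)*(-1) = -9
e3 coeff: v1*b13 + v2*b23 = (3)*(3) + (4)*(-1) = 5
v _| B = 7*e1 - 9*e2 + 5*e3


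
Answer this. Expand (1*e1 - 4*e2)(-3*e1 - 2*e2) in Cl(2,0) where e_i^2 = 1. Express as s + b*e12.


Expand: (1*e1 - 4*e2)(-3*e1 - 2*e2)
= 1*(-3)*e1e1 + 1*(-2)*e1e2 + (-4)*(-3)*e2e1 + (-4)*(-2)*e2e2
Using e1^2 = e2^2 = 1, e2e1 = -e1e2:
Scalar part s = 1*(-3) + (-4)*(-2) = -3 + 8 = 5
Bivector part b = 1*(-2) - (-4)*(-3) = -2 - 12 = -14
uv = 5 - 14*e12


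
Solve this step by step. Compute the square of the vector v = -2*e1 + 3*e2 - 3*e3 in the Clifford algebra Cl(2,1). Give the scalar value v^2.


v^2 = sum of c_i^2 * e_i^2
Positive signature terms (e_i^2 = +1): (-2)^2 + 3^2 = 13
Negative signature terms (e_j^2 = -1): (-3)^2 = 9
v^2 = 13 - 9 = 4


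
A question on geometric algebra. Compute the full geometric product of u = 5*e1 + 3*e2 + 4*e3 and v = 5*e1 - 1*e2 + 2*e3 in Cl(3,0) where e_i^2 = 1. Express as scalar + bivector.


In Cl(3,0): e_i^2 = 1, e_ie_j = -e_je_i for i != j.
Scalar part = u . v = 5*5 + 3*(-1) + 4*2
= 25 + (-3) + 8 = 30
e12 coeff = 5*(-1) - 3*5 = -5 - 15 = -20
e13 coeff = 5*2 - 4*5 = 10 - 20 = -10
e23 coeff = 3*2 - 4*(-1) = 6 - (-4) = 10
uv = 30 - 20*e12 - 10*e13 + 10*e23


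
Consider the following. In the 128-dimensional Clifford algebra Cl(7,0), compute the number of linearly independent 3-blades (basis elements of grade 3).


Number of grade-k basis blades in Cl(p,q) with n = p + q is C(n, k).
n = 7 + 0 = 7
C(7, 3) = 7! / (3! * 4!)
= 5040 / (6 * 24)
= 35


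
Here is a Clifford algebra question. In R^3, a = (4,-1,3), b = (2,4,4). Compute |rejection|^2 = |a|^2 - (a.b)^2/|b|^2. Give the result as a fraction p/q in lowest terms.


|a|^2 = 4^2 + (-1)^2 + 3^2 = 26
|b|^2 = 2^2 + 4^2 + 4^2 = 36
a . b = 4*2 + (-1)*4 + 3*4 = 16
(a.b)^2 = 16^2 = 256
|rej|^2 = 26 - 256/36
= (936 - 256)/36
= 680/36
In lowest terms: 170/9


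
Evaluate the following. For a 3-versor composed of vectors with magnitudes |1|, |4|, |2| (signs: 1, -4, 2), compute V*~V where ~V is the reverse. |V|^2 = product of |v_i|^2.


Each vector v_i has |v_i|^2 = s_i^2
Squared scales: 1^2 = 1, (-4)^2 = 16, 2^2 = 4
|V|^2 = 1 * 16 * 4
= 64


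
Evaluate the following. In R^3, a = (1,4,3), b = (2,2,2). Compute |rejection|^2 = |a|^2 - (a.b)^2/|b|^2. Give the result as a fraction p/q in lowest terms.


|a|^2 = 1^2 + 4^2 + 3^2 = 26
|b|^2 = 2^2 + 2^2 + 2^2 = 12
a . b = 1*2 + 4*2 + 3*2 = 16
(a.b)^2 = 16^2 = 256
|rej|^2 = 26 - 256/12
= (312 - 256)/12
= 56/12
In lowest terms: 14/3


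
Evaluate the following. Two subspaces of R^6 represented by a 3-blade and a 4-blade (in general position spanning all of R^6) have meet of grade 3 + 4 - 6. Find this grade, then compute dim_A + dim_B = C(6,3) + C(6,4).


Meet grade = grade(A) + grade(B) - n
= 3 + 4 - 6 = 1
C(6,3) = 20
C(6,4) = 15
dim_A + dim_B = 20 + 15 = 35


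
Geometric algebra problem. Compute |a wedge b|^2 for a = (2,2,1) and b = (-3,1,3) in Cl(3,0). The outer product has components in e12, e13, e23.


a wedge b = (a1*b2 - a2*b1)*e12 + (a1*b3 - a3*b1)*e13 + (a2*b3 - a3*b2)*e23
e12 coeff: 2*1 - 2*(-3) = 2 - (-6) = 8
e13 coeff: 2*3 - 1*(-3) = 6 - (-3) = 9
e23 coeff: 2*3 - 1*1 = 6 - 1 = 5
|a wedge b|^2 = 8^2 + 9^2 + 5^2
= 64 + 81 + 25
= 170


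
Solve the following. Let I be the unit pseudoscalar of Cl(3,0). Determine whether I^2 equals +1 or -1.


The pseudoscalar I = e1...e_n (product of all n generators) of Cl(p,q) satisfies I^2 = (-1)^(q + n(n-1)/2).
p = 3, q = 0, n = p + q = 3
n(n-1)/2 = 3 * 2 / 2 = 3
Exponent = q + n(n-1)/2 = 0 + 3 = 3
I^2 = (-1)^3 = -1


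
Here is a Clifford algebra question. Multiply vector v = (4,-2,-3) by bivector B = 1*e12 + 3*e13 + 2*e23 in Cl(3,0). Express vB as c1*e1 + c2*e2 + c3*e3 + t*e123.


vB has grade-1 (vector) and grade-3 (trivector) parts: vB = (v _| B) + (v ^ B).
Vector part <vB>_1:
  e1: -v2*b12 - v3*b13 = -(-2)*(1) - (-3)*(3) = 11
  e2: v1*b12 - v3*b23 = (4)*(1) - (-3)*(2) = 10
  e3: v1*b13 + v2*b23 = (4)*(3) + (-2)*(2) = 8
Trivector part <vB>_3:
  e123: v1*b23 - v2*b13 + v3*b12 = (4)*(2) - (-2)*(3) + (-3)*(1) = 11
vB = 11*e1 + 10*e2 + 8*e3 + 11*e123


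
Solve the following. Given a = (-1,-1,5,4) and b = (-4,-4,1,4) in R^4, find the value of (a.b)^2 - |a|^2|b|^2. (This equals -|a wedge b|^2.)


a . b = (-1)*(-4) + (-1)*(-4) + 5*1 + 4*4
= 4 + 4 + 5 + 16 = 29
|a|^2 = (-1)^2 + (-1)^2 + 5^2 + 4^2 = 43
|b|^2 = (-4)^2 + (-4)^2 + 1^2 + 4^2 = 49
(a.b)^2 = 29^2 = 841
|a|^2 * |b|^2 = 43 * 49 = 2107
Result = 841 - 2107 = -1266


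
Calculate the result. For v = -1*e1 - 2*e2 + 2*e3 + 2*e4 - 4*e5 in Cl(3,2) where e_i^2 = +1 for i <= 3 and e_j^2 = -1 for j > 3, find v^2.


v^2 = sum of c_i^2 * e_i^2
Positive signature terms (e_i^2 = +1): (-1)^2 + (-2)^2 + 2^2 = 9
Negative signature terms (e_j^2 = -1): 2^2 + (-4)^2 = 20
v^2 = 9 - 20 = -11


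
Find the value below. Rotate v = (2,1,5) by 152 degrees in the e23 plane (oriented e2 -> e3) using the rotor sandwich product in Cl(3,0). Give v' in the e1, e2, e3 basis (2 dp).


Rotor R = cos(76deg) - sin(76deg)*e23
Rotation angle theta = 2 * 76 = 152 degrees in the e23 plane (e2 -> e3).
The component perpendicular to the plane (e1) is invariant: v'_1 = v1 = 2.00
cos(152deg) = -0.8829, sin(152deg) = 0.4695
v'_2 = v2*cos(theta) - v3*sin(theta) = 1*(-0.8829) - 5*0.4695 = -3.23
v'_3 = v2*sin(theta) + v3*cos(theta) = 1*0.4695 + 5*(-0.8829) = -3.95
v' = 2.00*e1 - 3.23*e2 - 3.95*e3


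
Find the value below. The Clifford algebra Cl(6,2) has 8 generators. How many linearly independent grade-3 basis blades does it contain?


Number of grade-k basis blades in Cl(p,q) with n = p + q is C(n, k).
n = 6 + 2 = 8
C(8, 3) = 8! / (3! * 5!)
= 40320 / (6 * 120)
= 56


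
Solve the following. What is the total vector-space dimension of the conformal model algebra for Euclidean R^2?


The conformal model of R^2 uses Cl(3,1): the 2 Euclidean generators plus two extra orthogonal generators e+ (e+^2 = +1) and e- (e-^2 = -1), from which the null vectors e0, einf are built.
Number of generators m = 2 + 2 = 4.
dim Cl(p,q) = 2^m = 2^4 = 16


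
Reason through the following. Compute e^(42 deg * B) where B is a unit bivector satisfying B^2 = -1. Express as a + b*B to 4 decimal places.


For a unit bivector B with B^2 = -1, the exponential series gives
e^(theta*B) = cos(theta) + sin(theta)*B (the GA analogue of Euler's formula).
theta = 42 degrees = 0.733038 rad
cos(42 deg) = 0.7431
sin(42 deg) = 0.6691
exp(theta*B) = 0.7431 + 0.6691*B


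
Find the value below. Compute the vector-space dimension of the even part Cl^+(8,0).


Even subalgebra dimension = 2^(n-1)
n = 8 + 0 = 8
2^(8 - 1) = 2^7 = 128
Verification: sum of C(8,k) for even k = 1 + 28 + 70 + 28 + 1 = 128
Result = 128


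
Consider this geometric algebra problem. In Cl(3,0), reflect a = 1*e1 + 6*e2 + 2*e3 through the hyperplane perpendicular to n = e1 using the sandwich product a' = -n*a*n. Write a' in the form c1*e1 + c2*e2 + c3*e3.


Reflection formula: a' = -n*a*n, with n = e1 (unit vector, n^2 = 1).
For reflection through hyperplane perp to e1:
The component along e1 flips sign, others stay.
a = (1, 6, 2)
a' = (-1, 6, 2)
a' = -1*e1 + 6*e2 + 2*e3


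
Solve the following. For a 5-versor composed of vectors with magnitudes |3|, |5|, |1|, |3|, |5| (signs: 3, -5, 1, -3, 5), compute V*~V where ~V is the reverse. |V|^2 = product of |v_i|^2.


Each vector v_i has |v_i|^2 = s_i^2
Squared scales: 3^2 = 9, (-5)^2 = 25, 1^2 = 1, (-3)^2 = 9, 5^2 = 25
|V|^2 = 9 * 25 * 1 * 9 * 25
= 50625


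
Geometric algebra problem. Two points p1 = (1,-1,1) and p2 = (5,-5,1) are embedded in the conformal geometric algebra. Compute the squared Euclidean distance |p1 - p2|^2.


p1 - p2 = (-4, 4, 0)
|p1 - p2|^2 = (-4)^2 + 4^2 + 0^2
= 16 + 16 + 0
= 32


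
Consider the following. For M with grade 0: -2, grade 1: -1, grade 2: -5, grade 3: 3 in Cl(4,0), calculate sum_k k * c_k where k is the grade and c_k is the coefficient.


Grade-weighted sum = sum of grade_k * coefficient_k
0*(-2) = 0
1*(-1) = -1
2*(-5) = -10
3*3 = 9
Total = 0 + (-1) + (-10) + 9 = -2


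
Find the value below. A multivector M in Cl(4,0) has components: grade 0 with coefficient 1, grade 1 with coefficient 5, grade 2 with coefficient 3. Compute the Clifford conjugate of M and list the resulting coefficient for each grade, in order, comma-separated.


Clifford conjugate sign for grade k: (-1)^(k(k+1)/2)
Grade 0: (-1)^(0*1/2) = (-1)^0 = 1, coeff 1 -> 1
Grade 1: (-1)^(1*2/2) = (-1)^1 = -1, coeff 5 -> -5
Grade 2: (-1)^(2*3/2) = (-1)^3 = -1, coeff 3 -> -3
Conjugated coefficients: 1, -5, -3


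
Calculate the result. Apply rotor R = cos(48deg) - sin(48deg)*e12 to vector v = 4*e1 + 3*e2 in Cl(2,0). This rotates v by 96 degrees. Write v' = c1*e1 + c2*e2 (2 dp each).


Rotor R = cos(48deg) - sin(48deg)*e12
Rotation angle theta = 2 * 48 = 96 degrees
v' = R*v*~R rotates v by theta.
cos(96deg) = -0.1045, sin(96deg) = 0.9945
v'_1 = 4*cos(96deg) - 3*sin(96deg)
= 4*(-0.1045) - 3*0.9945
= -3.40
v'_2 = 4*sin(96deg) + 3*cos(96deg)
= 4*0.9945 + 3*(-0.1045)
= 3.66
v' = -3.40*e1 + 3.66*e2


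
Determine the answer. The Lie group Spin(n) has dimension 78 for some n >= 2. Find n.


dim Spin(n) = dim so(n) = n(n-1)/2.
Solve n(n-1)/2 = 78, i.e. n^2 - n - 156 = 0.
Discriminant = 1 + 8*78 = 625
n = (1 + sqrt(625))/2 = (1 + 25)/2 = 13


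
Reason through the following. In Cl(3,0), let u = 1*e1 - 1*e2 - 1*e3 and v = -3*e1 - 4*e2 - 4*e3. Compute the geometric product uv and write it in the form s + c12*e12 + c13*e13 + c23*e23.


In Cl(3,0): e_i^2 = 1, e_ie_j = -e_je_i for i != j.
Scalar part = u . v = 1*(-3) + (-1)*(-4) + (-1)*(-4)
= -3 + 4 + 4 = 5
e12 coeff = 1*(-4) - (-1)*(-3) = -4 - 3 = -7
e13 coeff = 1*(-4) - (-1)*(-3) = -4 - 3 = -7
e23 coeff = (-1)*(-4) - (-1)*(-4) = 4 - 4 = 0
uv = 5 - 7*e12 - 7*e13 + 0*e23


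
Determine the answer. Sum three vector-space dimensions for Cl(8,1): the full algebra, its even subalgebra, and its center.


n = 8 + 1 = 9
Total dim = 2^9 = 512
Even subalgebra dim = 2^8 = 256
n is odd, so center dim = 2
Sum = 512 + 256 + 2 = 770


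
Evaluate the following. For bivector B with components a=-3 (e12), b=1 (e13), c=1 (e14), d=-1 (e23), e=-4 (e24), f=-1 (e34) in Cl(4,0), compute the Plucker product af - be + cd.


Plucker relation: af - be + cd
a*f = (-3)*(-1) = 3
b*e = 1*(-4) = -4
c*d = 1*(-1) = -1
af - be + cd = 3 - (-4) + (-1)
= 6


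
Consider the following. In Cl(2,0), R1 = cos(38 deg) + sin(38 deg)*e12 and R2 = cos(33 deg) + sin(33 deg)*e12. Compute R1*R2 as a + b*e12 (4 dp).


Same-plane rotors commute and their half-angles add:
R1*R2 = cos(a1 + a2) + sin(a1 + a2)*e12.
a1 + a2 = 38 + 33 = 71 deg
cos(71 deg) = 0.3256
sin(71 deg) = 0.9455
R1*R2 = 0.3256 + 0.9455*e12


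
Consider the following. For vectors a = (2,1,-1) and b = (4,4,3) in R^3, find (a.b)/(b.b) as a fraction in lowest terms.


Projection coefficient = (a . b) / (b . b)
a . b = 2*4 + 1*4 + (-1)*3
= 8 + 4 + (-3) = 9
b . b = 4^2 + 4^2 + 3^2
= 16 + 16 + 9 = 41
Coefficient = 9/41
In lowest terms: 9/41


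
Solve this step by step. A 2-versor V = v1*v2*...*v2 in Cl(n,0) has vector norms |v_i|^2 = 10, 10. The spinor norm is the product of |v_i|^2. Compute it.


Spinor norm N(V) = |v1|^2 * |v2|^2 * ... * |v2|^2
= 10 * 10
Running product: 10, 100
N(V) = 100


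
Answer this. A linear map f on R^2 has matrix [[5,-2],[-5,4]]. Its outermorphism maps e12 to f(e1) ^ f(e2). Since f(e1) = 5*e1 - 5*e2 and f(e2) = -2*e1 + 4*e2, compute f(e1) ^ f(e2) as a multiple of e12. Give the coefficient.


The outermorphism of a linear map f sends e1^e2 to f(e1)^f(e2).
f(e1) = 5*e1 - 5*e2
f(e2) = -2*e1 + 4*e2
f(e1) ^ f(e2) = (5*e1 - 5*e2) ^ (-2*e1 + 4*e2)
= 5*4*e12 + (-5)*(-2)*e21
= (20 - 10)*e12
= 10*e12
Coefficient = 10


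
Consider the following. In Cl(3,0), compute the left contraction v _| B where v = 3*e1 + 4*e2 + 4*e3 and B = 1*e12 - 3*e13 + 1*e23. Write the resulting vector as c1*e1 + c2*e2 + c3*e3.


Left contraction v _| B = <vB>_1 (grade-1 part of the geometric product vB).
Using e1_|e12 = e2, e2_|e12 = -e1, e1_|e13 = e3, e3_|e13 = -e1, e2_|e23 = e3, e3_|e23 = -e2:
e1 coeff: -v2*b12 - v3*b13 = -(4)*(1) - (4)*(-3) = 8
e2 coeff: v1*b12 - v3*b23 = (3)*(1) - (4)*(1) = -1
e3 coeff: v1*b13 + v2*b23 = (3)*(-3) + (4)*(1) = -5
v _| B = 8*e1 - 1*e2 - 5*e3


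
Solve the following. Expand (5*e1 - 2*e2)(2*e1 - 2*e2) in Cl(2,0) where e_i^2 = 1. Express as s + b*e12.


Expand: (5*e1 - 2*e2)(2*e1 - 2*e2)
= 5*2*e1e1 + 5*(-2)*e1e2 + (-2)*2*e2e1 + (-2)*(-2)*e2e2
Using e1^2 = e2^2 = 1, e2e1 = -e1e2:
Scalar part s = 5*2 + (-2)*(-2) = 10 + 4 = 14
Bivector part b = 5*(-2) - (-2)*2 = -10 - (-4) = -6
uv = 14 - 6*e12


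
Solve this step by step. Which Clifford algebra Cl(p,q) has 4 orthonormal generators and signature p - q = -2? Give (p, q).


We need p + q = 4 and p - q = -2.
Adding: 2p = 4 + (-2) = 2, so p = 1.
Then q = 4 - 1 = 3.
(p, q) = (1, 3)


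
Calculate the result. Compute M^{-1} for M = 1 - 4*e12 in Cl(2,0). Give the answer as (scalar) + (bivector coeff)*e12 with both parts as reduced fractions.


M = 1 - 4*e12, where e12^2 = -1.
Since M commutes with its reverse ~M = a - b*e12, M * ~M = a^2 - b^2*e12^2 = a^2 + b^2.
So M^{-1} = ~M / (a^2 + b^2) = (a - b*e12)/(a^2 + b^2).
a^2 + b^2 = 1 + 16 = 17
Scalar part = 1/17 = 1/17
Bivector coeff = 4/17 = 4/17
M^{-1} = 1/17 + 4/17*e12


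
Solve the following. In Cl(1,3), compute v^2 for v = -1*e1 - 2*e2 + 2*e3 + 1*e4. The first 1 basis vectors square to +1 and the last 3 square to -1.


v^2 = sum of c_i^2 * e_i^2
Positive signature terms (e_i^2 = +1): (-1)^2 = 1
Negative signature terms (e_j^2 = -1): (-2)^2 + 2^2 + 1^2 = 9
v^2 = 1 - 9 = -8


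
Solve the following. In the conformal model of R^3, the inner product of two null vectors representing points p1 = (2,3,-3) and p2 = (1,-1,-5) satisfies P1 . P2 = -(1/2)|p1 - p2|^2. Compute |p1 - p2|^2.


p1 - p2 = (1, 4, 2)
|p1 - p2|^2 = 1^2 + 4^2 + 2^2
= 1 + 16 + 4
= 21


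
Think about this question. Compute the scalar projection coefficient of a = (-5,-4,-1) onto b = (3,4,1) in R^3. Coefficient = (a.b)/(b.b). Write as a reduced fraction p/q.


Projection coefficient = (a . b) / (b . b)
a . b = (-5)*3 + (-4)*4 + (-1)*1
= -15 + (-16) + (-1) = -32
b . b = 3^2 + 4^2 + 1^2
= 9 + 16 + 1 = 26
Coefficient = -32/26
In lowest terms: -16/13


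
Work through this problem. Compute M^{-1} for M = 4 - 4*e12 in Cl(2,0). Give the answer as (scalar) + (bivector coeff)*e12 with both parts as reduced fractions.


M = 4 - 4*e12, where e12^2 = -1.
Since M commutes with its reverse ~M = a - b*e12, M * ~M = a^2 - b^2*e12^2 = a^2 + b^2.
So M^{-1} = ~M / (a^2 + b^2) = (a - b*e12)/(a^2 + b^2).
a^2 + b^2 = 16 + 16 = 32
Scalar part = 4/32 = 1/8
Bivector coeff = 4/32 = 1/8
M^{-1} = 1/8 + 1/8*e12


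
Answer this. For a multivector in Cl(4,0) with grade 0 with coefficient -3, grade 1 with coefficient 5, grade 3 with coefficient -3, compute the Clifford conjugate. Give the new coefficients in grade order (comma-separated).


Clifford conjugate sign for grade k: (-1)^(k(k+1)/2)
Grade 0: (-1)^(0*1/2) = (-1)^0 = 1, coeff -3 -> -3
Grade 1: (-1)^(1*2/2) = (-1)^1 = -1, coeff 5 -> -5
Grade 3: (-1)^(3*4/2) = (-1)^6 = 1, coeff -3 -> -3
Conjugated coefficients: -3, -5, -3


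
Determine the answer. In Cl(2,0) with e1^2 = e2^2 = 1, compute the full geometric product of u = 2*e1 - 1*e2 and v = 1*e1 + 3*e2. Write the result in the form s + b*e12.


Expand: (2*e1 - 1*e2)(1*e1 + 3*e2)
= 2*1*e1e1 + 2*3*e1e2 + (-1)*1*e2e1 + (-1)*3*e2e2
Using e1^2 = e2^2 = 1, e2e1 = -e1e2:
Scalar part s = 2*1 + (-1)*3 = 2 + (-3) = -1
Bivector part b = 2*3 - (-1)*1 = 6 - (-1) = 7
uv = -1 + 7*e12


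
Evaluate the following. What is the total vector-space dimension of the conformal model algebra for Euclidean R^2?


The conformal model of R^2 uses Cl(3,1): the 2 Euclidean generators plus two extra orthogonal generators e+ (e+^2 = +1) and e- (e-^2 = -1), from which the null vectors e0, einf are built.
Number of generators m = 2 + 2 = 4.
dim Cl(p,q) = 2^m = 2^4 = 16


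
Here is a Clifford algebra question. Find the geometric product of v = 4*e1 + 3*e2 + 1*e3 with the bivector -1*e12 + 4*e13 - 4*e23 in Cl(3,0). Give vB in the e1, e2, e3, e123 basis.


vB has grade-1 (vector) and grade-3 (trivector) parts: vB = (v _| B) + (v ^ B).
Vector part <vB>_1:
  e1: -v2*b12 - v3*b13 = -(3)*(-1) - (1)*(4) = -1
  e2: v1*b12 - v3*b23 = (4)*(-1) - (1)*(-4) = 0
  e3: v1*b13 + v2*b23 = (4)*(4) + (3)*(-4) = 4
Trivector part <vB>_3:
  e123: v1*b23 - v2*b13 + v3*b12 = (4)*(-4) - (3)*(4) + (1)*(-1) = -29
vB = -1*e1 + 0*e2 + 4*e3 - 29*e123


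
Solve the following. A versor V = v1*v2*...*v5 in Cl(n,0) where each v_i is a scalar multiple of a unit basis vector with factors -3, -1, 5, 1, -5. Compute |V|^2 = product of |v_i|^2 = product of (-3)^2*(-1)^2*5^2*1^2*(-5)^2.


Each vector v_i has |v_i|^2 = s_i^2
Squared scales: (-3)^2 = 9, (-1)^2 = 1, 5^2 = 25, 1^2 = 1, (-5)^2 = 25
|V|^2 = 9 * 1 * 25 * 1 * 25
= 5625


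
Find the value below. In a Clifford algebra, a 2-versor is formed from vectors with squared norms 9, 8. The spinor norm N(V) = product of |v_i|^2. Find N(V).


Spinor norm N(V) = |v1|^2 * |v2|^2 * ... * |v2|^2
= 9 * 8
Running product: 9, 72
N(V) = 72


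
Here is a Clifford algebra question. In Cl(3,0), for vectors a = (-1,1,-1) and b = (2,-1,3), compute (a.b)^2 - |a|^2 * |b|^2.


a . b = (-1)*2 + 1*(-1) + (-1)*3
= -2 + (-1) + (-3) = -6
|a|^2 = (-1)^2 + 1^2 + (-1)^2 = 3
|b|^2 = 2^2 + (-1)^2 + 3^2 = 14
(a.b)^2 = (-6)^2 = 36
|a|^2 * |b|^2 = 3 * 14 = 42
Result = 36 - 42 = -6


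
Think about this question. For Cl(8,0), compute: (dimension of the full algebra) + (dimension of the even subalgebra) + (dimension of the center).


n = 8 + 0 = 8
Total dim = 2^8 = 256
Even subalgebra dim = 2^7 = 128
n is even, so center dim = 1
Sum = 256 + 128 + 1 = 385


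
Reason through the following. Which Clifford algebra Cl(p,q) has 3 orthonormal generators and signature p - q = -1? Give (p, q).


We need p + q = 3 and p - q = -1.
Adding: 2p = 3 + (-1) = 2, so p = 1.
Then q = 3 - 1 = 2.
(p, q) = (1, 2)


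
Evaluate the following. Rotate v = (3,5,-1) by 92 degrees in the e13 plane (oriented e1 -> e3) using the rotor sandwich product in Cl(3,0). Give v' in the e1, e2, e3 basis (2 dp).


Rotor R = cos(46deg) - sin(46deg)*e13
Rotation angle theta = 2 * 46 = 92 degrees in the e13 plane (e1 -> e3).
The component perpendicular to the plane (e2) is invariant: v'_2 = v2 = 5.00
cos(92deg) = -0.0349, sin(92deg) = 0.9994
v'_1 = v1*cos(theta) - v3*sin(theta) = 3*(-0.0349) - (-1)*0.9994 = 0.89
v'_3 = v1*sin(theta) + v3*cos(theta) = 3*0.9994 + (-1)*(-0.0349) = 3.03
v' = 0.89*e1 + 5.00*e2 + 3.03*e3


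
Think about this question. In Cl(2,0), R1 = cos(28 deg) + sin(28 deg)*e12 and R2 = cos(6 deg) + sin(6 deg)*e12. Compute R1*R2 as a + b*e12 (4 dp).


Same-plane rotors commute and their half-angles add:
R1*R2 = cos(a1 + a2) + sin(a1 + a2)*e12.
a1 + a2 = 28 + 6 = 34 deg
cos(34 deg) = 0.8290
sin(34 deg) = 0.5592
R1*R2 = 0.8290 + 0.5592*e12


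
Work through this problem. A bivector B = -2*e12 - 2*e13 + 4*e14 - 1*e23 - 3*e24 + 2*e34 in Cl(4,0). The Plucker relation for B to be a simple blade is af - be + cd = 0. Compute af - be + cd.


Plucker relation: af - be + cd
a*f = (-2)*2 = -4
b*e = (-2)*(-3) = 6
c*d = 4*(-1) = -4
af - be + cd = -4 - 6 + (-4)
= -14


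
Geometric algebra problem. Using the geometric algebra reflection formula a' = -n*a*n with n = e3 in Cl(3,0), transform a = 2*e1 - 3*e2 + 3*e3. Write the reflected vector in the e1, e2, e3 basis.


Reflection formula: a' = -n*a*n, with n = e3 (unit vector, n^2 = 1).
For reflection through hyperplane perp to e3:
The component along e3 flips sign, others stay.
a = (2, -3, 3)
a' = (2, -3, -3)
a' = 2*e1 - 3*e2 - 3*e3


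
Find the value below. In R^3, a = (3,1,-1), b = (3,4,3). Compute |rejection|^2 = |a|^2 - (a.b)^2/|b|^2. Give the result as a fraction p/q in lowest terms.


|a|^2 = 3^2 + 1^2 + (-1)^2 = 11
|b|^2 = 3^2 + 4^2 + 3^2 = 34
a . b = 3*3 + 1*4 + (-1)*3 = 10
(a.b)^2 = 10^2 = 100
|rej|^2 = 11 - 100/34
= (374 - 100)/34
= 274/34
In lowest terms: 137/17


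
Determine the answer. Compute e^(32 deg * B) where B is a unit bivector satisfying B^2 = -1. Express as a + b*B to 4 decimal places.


For a unit bivector B with B^2 = -1, the exponential series gives
e^(theta*B) = cos(theta) + sin(theta)*B (the GA analogue of Euler's formula).
theta = 32 degrees = 0.558505 rad
cos(32 deg) = 0.8480
sin(32 deg) = 0.5299
exp(theta*B) = 0.8480 + 0.5299*B


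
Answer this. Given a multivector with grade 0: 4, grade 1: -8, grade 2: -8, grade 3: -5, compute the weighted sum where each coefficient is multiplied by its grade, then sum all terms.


Grade-weighted sum = sum of grade_k * coefficient_k
0*4 = 0
1*(-8) = -8
2*(-8) = -16
3*(-5) = -15
Total = 0 + (-8) + (-16) + (-15) = -39


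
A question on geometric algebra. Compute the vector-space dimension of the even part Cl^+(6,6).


Even subalgebra dimension = 2^(n-1)
n = 6 + 6 = 12
2^(12 - 1) = 2^11 = 2048
Verification: sum of C(12,k) for even k = 1 + 66 + 495 + 924 + 495 + 66 + 1 = 2048
Result = 2048


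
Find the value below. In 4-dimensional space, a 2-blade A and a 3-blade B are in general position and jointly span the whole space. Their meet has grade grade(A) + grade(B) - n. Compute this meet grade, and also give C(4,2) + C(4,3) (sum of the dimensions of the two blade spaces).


Meet grade = grade(A) + grade(B) - n
= 2 + 3 - 4 = 1
C(4,2) = 6
C(4,3) = 4
dim_A + dim_B = 6 + 4 = 10


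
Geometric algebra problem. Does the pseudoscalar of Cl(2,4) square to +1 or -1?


The pseudoscalar I = e1...e_n (product of all n generators) of Cl(p,q) satisfies I^2 = (-1)^(q + n(n-1)/2).
p = 2, q = 4, n = p + q = 6
n(n-1)/2 = 6 * 5 / 2 = 15
Exponent = q + n(n-1)/2 = 4 + 15 = 19
I^2 = (-1)^19 = -1


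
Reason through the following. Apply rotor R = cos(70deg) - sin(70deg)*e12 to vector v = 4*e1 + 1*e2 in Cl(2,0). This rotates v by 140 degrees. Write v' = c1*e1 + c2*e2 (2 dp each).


Rotor R = cos(70deg) - sin(70deg)*e12
Rotation angle theta = 2 * 70 = 140 degrees
v' = R*v*~R rotates v by theta.
cos(140deg) = -0.7660, sin(140deg) = 0.6428
v'_1 = 4*cos(140deg) - 1*sin(140deg)
= 4*(-0.7660) - 1*0.6428
= -3.71
v'_2 = 4*sin(140deg) + 1*cos(140deg)
= 4*0.6428 + 1*(-0.7660)
= 1.81
v' = -3.71*e1 + 1.81*e2


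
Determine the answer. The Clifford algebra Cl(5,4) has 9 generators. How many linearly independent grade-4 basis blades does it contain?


Number of grade-k basis blades in Cl(p,q) with n = p + q is C(n, k).
n = 5 + 4 = 9
C(9, 4) = 9! / (4! * 5!)
= 362880 / (24 * 120)
= 126


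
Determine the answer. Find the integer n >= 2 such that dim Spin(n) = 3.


dim Spin(n) = dim so(n) = n(n-1)/2.
Solve n(n-1)/2 = 3, i.e. n^2 - n - 6 = 0.
Discriminant = 1 + 8*3 = 25
n = (1 + sqrt(25))/2 = (1 + 5)/2 = 3


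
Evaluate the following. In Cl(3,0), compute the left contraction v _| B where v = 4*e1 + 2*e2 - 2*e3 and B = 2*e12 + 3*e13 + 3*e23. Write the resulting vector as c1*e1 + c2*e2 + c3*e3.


Left contraction v _| B = <vB>_1 (grade-1 part of the geometric product vB).
Using e1_|e12 = e2, e2_|e12 = -e1, e1_|e13 = e3, e3_|e13 = -e1, e2_|e23 = e3, e3_|e23 = -e2:
e1 coeff: -v2*b12 - v3*b13 = -(2)*(2) - (-2)*(3) = 2
e2 coeff: v1*b12 - v3*b23 = (4)*(2) - (-2)*(3) = 14
e3 coeff: v1*b13 + v2*b23 = (4)*(3) + (2)*(3) = 18
v _| B = 2*e1 + 14*e2 + 18*e3


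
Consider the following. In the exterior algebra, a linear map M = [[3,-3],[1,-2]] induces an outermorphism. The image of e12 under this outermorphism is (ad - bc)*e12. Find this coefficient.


The outermorphism of a linear map f sends e1^e2 to f(e1)^f(e2).
f(e1) = 3*e1 + 1*e2
f(e2) = -3*e1 - 2*e2
f(e1) ^ f(e2) = (3*e1 + 1*e2) ^ (-3*e1 - 2*e2)
= 3*(-2)*e12 + 1*(-3)*e21
= (-6 - (-3))*e12
= -3*e12
Coefficient = -3


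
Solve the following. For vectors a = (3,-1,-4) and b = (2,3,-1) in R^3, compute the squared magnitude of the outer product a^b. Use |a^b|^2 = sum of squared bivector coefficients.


a wedge b = (a1*b2 - a2*b1)*e12 + (a1*b3 - a3*b1)*e13 + (a2*b3 - a3*b2)*e23
e12 coeff: 3*3 - (-1)*2 = 9 - (-2) = 11
e13 coeff: 3*(-1) - (-4)*2 = -3 - (-8) = 5
e23 coeff: (-1)*(-1) - (-4)*3 = 1 - (-12) = 13
|a wedge b|^2 = 11^2 + 5^2 + 13^2
= 121 + 25 + 169
= 315


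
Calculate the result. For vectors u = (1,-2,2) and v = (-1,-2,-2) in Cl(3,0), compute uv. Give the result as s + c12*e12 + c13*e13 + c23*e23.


In Cl(3,0): e_i^2 = 1, e_ie_j = -e_je_i for i != j.
Scalar part = u . v = 1*(-1) + (-2)*(-2) + 2*(-2)
= -1 + 4 + (-4) = -1
e12 coeff = 1*(-2) - (-2)*(-1) = -2 - 2 = -4
e13 coeff = 1*(-2) - 2*(-1) = -2 - (-2) = 0
e23 coeff = (-2)*(-2) - 2*(-2) = 4 - (-4) = 8
uv = -1 - 4*e12 + 0*e13 + 8*e23


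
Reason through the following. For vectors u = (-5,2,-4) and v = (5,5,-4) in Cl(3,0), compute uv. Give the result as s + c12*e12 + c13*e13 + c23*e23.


In Cl(3,0): e_i^2 = 1, e_ie_j = -e_je_i for i != j.
Scalar part = u . v = (-5)*5 + 2*5 + (-4)*(-4)
= -25 + 10 + 16 = 1
e12 coeff = (-5)*5 - 2*5 = -25 - 10 = -35
e13 coeff = (-5)*(-4) - (-4)*5 = 20 - (-20) = 40
e23 coeff = 2*(-4) - (-4)*5 = -8 - (-20) = 12
uv = 1 - 35*e12 + 40*e13 + 12*e23


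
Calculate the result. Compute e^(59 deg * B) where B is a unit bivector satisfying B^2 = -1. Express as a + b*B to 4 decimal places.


For a unit bivector B with B^2 = -1, the exponential series gives
e^(theta*B) = cos(theta) + sin(theta)*B (the GA analogue of Euler's formula).
theta = 59 degrees = 1.029744 rad
cos(59 deg) = 0.5150
sin(59 deg) = 0.8572
exp(theta*B) = 0.5150 + 0.8572*B


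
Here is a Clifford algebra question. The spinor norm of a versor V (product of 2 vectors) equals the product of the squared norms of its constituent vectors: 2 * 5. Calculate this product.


Spinor norm N(V) = |v1|^2 * |v2|^2 * ... * |v2|^2
= 2 * 5
Running product: 2, 10
N(V) = 10


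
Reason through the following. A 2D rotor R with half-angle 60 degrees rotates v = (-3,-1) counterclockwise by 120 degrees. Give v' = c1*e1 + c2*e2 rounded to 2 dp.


Rotor R = cos(60deg) - sin(60deg)*e12
Rotation angle theta = 2 * 60 = 120 degrees
v' = R*v*~R rotates v by theta.
cos(120deg) = -0.5000, sin(120deg) = 0.8660
v'_1 = -3*cos(120deg) - (-1)*sin(120deg)
= -3*(-0.5000) - (-1)*0.8660
= 2.37
v'_2 = -3*sin(120deg) + (-1)*cos(120deg)
= -3*0.8660 + (-1)*(-0.5000)
= -2.10
v' = 2.37*e1 - 2.10*e2


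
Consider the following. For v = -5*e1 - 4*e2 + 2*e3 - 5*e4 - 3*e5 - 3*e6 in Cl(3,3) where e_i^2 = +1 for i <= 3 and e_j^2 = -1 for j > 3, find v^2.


v^2 = sum of c_i^2 * e_i^2
Positive signature terms (e_i^2 = +1): (-5)^2 + (-4)^2 + 2^2 = 45
Negative signature terms (e_j^2 = -1): (-5)^2 + (-3)^2 + (-3)^2 = 43
v^2 = 45 - 43 = 2


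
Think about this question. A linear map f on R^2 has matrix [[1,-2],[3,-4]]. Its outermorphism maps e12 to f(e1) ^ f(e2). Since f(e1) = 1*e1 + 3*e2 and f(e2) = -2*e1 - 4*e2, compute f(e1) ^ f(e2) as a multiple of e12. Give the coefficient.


The outermorphism of a linear map f sends e1^e2 to f(e1)^f(e2).
f(e1) = 1*e1 + 3*e2
f(e2) = -2*e1 - 4*e2
f(e1) ^ f(e2) = (1*e1 + 3*e2) ^ (-2*e1 - 4*e2)
= 1*(-4)*e12 + 3*(-2)*e21
= (-4 - (-6))*e12
= 2*e12
Coefficient = 2


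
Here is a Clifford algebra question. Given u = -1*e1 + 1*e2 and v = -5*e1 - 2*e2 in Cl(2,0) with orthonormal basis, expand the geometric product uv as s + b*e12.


Expand: (-1*e1 + 1*e2)(-5*e1 - 2*e2)
= (-1)*(-5)*e1e1 + (-1)*(-2)*e1e2 + 1*(-5)*e2e1 + 1*(-2)*e2e2
Using e1^2 = e2^2 = 1, e2e1 = -e1e2:
Scalar part s = (-1)*(-5) + 1*(-2) = 5 + (-2) = 3
Bivector part b = (-1)*(-2) - 1*(-5) = 2 - (-5) = 7
uv = 3 + 7*e12


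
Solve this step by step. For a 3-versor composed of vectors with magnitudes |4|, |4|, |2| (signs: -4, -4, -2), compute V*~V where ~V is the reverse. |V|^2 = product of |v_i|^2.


Each vector v_i has |v_i|^2 = s_i^2
Squared scales: (-4)^2 = 16, (-4)^2 = 16, (-2)^2 = 4
|V|^2 = 16 * 16 * 4
= 1024


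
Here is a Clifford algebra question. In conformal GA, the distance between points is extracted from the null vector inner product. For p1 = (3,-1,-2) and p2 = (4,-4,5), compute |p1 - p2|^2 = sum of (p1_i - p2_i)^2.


p1 - p2 = (-1, 3, -7)
|p1 - p2|^2 = (-1)^2 + 3^2 + (-7)^2
= 1 + 9 + 49
= 59


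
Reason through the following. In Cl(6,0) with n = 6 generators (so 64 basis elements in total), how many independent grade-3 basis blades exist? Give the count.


Number of grade-k basis blades in Cl(p,q) with n = p + q is C(n, k).
n = 6 + 0 = 6
C(6, 3) = 6! / (3! * 3!)
= 720 / (6 * 6)
= 20
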